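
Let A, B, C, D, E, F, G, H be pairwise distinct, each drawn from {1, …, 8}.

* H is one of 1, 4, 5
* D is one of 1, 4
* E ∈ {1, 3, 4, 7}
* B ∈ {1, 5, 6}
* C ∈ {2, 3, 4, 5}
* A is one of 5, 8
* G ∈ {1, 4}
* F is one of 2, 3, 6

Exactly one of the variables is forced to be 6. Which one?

The 8 variables draw from only 8 values {1, 2, 3, 4, 5, 6, 7, 8}, so each is used; only E can be 7, hence E = 7.
The 7 still-open variables draw from only 7 values {1, 2, 3, 4, 5, 6, 8}, so each is used; only A can be 8, hence A = 8.
D and G between them cover only {1, 4} — a naked pair. Remove those values from B, C, H.
That leaves H = 5. So B, C can't be 5.
So 6 goes to B.

B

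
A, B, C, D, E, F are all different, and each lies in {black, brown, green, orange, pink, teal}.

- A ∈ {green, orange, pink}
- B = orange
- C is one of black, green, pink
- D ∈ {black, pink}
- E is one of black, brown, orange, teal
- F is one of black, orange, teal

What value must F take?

teal

B must be orange (only option left). Strike orange from A, E, F.
Among the 5 still-open variables, brown fits only E (and all 5 values in {black, brown, green, pink, teal} must be used), so E = brown.
The 4 still-open variables together cover exactly {black, green, pink, teal} — 4 values for 4 variables — and teal appears only in F's list, so F = teal.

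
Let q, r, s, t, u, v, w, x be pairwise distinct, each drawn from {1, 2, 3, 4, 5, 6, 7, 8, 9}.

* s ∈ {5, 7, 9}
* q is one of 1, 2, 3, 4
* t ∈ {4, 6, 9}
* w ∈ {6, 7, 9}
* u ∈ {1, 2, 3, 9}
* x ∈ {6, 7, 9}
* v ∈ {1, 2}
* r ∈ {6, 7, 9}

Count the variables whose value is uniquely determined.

The 8 variables together cover exactly {1, 2, 3, 4, 5, 6, 7, 9} — 8 values for 8 variables — and 5 appears only in s's list, so s = 5.
r, w, x share exactly the 3 values {6, 7, 9}; by pigeonhole those values go to them, so strike 6, 7, 9 from t, u.
t's domain is down to {4}, so t = 4. Eliminate 4 elsewhere: q.
Determined: s=5, t=4. The other variables each still have more than one consistent value. That makes 2.

2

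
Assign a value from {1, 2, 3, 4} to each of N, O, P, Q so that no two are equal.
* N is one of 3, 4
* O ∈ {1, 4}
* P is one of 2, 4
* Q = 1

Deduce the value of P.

2

Q has just one choice, so Q = 1. Remove 1 from O.
O's domain is down to {4}, so O = 4. Eliminate 4 elsewhere: N, P.
So P = 2.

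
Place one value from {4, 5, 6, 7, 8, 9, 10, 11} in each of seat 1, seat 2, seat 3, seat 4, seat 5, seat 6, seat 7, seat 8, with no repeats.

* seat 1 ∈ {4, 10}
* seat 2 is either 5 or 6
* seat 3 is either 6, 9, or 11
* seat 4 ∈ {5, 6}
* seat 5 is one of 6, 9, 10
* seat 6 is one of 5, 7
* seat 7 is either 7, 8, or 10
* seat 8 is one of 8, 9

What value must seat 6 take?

7

Among the 8 variables, 4 fits only seat 1 (and all 8 values in {4, 5, 6, 7, 8, 9, 10, 11} must be used), so seat 1 = 4.
Among the 7 still-open variables, 11 fits only seat 3 (and all 7 values in {5, 6, 7, 8, 9, 10, 11} must be used), so seat 3 = 11.
The 2 variables seat 2 and seat 4 are confined to {5, 6}, which locks those values in; drop them from seat 5, seat 6.
So seat 6 = 7.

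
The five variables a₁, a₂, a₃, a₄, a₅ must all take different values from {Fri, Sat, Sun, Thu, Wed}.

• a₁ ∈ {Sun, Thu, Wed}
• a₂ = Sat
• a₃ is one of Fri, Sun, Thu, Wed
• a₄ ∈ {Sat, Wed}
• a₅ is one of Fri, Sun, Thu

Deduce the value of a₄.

Wed

a₂'s domain is down to {Sat}, so a₂ = Sat. Strike Sat from a₄.
So a₄ = Wed.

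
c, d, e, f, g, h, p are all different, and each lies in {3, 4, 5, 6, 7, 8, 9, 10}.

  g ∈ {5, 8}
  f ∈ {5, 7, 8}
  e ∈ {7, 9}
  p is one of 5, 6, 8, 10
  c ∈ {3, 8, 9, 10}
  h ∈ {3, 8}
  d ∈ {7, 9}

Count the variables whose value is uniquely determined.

The 7 variables together cover exactly {3, 5, 6, 7, 8, 9, 10} — 7 values for 7 variables — and 6 appears only in p's list, so p = 6.
Among the 6 still-open variables, 10 fits only c (and all 6 values in {3, 5, 7, 8, 9, 10} must be used), so c = 10.
Among the 5 still-open variables, 3 fits only h (and all 5 values in {3, 5, 7, 8, 9} must be used), so h = 3.
The 2 variables d and e are confined to {7, 9}, which locks those values in; drop them from f.
Determined: c=10, h=3, p=6. The other variables each still have more than one consistent value. That makes 3.

3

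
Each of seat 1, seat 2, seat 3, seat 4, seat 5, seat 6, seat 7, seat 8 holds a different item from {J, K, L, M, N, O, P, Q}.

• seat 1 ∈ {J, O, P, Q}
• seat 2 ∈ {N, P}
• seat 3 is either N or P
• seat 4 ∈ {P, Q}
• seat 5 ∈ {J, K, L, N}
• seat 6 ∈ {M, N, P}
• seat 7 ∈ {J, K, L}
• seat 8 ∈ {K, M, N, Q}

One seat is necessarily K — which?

seat 8

Among the 8 variables, O fits only seat 1 (and all 8 values in {J, K, L, M, N, O, P, Q} must be used), so seat 1 = O.
seat 2 and seat 3 share exactly the 2 values {N, P}; by pigeonhole those values go to them, so strike N, P from seat 4, seat 5, seat 6, seat 8.
seat 4 must be Q (only option left). Eliminate Q elsewhere: seat 8.
That leaves seat 6 = M. So seat 8 can't be M.
So K goes to seat 8.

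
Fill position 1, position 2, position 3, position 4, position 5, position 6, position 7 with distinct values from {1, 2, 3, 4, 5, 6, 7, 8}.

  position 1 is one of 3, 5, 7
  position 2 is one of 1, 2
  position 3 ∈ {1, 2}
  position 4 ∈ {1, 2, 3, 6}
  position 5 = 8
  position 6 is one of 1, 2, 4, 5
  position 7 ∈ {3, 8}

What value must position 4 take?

position 5's domain is down to {8}, so position 5 = 8. So position 7 can't be 8.
position 7 has just one choice, so position 7 = 3. Remove 3 from position 1, position 4.
position 2 and position 3 share exactly the 2 values {1, 2}; by pigeonhole those values go to them, so strike 1, 2 from position 4, position 6.
So position 4 = 6.

6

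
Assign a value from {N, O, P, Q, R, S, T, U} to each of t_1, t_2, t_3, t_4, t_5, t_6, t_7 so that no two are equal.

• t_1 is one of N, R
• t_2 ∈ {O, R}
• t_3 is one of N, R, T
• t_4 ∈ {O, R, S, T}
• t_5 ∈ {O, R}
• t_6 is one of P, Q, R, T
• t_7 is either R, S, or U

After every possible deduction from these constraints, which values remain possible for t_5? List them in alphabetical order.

t_2 and t_5 share exactly the 2 values {O, R}; by pigeonhole those values go to them, so strike O, R from t_1, t_3, t_4, t_6, t_7.
That leaves t_1 = N. Strike N from t_3.
t_3 has just one choice, so t_3 = T. So t_4, t_6 can't be T.
That leaves t_4 = S. So t_7 can't be S.
t_7's domain is down to {U}, so t_7 = U.
No further eliminations apply; t_5 can still be any of O, R.

O, R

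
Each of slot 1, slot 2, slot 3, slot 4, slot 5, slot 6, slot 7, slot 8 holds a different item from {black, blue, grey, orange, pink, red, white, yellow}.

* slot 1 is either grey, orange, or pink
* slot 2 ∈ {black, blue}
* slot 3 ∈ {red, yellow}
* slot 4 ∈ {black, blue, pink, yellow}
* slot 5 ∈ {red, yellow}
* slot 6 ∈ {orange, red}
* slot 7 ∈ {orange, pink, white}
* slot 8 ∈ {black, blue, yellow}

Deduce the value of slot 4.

pink

The 8 variables together cover exactly {black, blue, grey, orange, pink, red, white, yellow} — 8 values for 8 variables — and grey appears only in slot 1's list, so slot 1 = grey.
The 7 still-open variables together cover exactly {black, blue, orange, pink, red, white, yellow} — 7 values for 7 variables — and white appears only in slot 7's list, so slot 7 = white.
The 6 still-open variables draw from only 6 values {black, blue, orange, pink, red, yellow}, so each is used; only slot 6 can be orange, hence slot 6 = orange.
The 5 still-open variables draw from only 5 values {black, blue, pink, red, yellow}, so each is used; only slot 4 can be pink, hence slot 4 = pink.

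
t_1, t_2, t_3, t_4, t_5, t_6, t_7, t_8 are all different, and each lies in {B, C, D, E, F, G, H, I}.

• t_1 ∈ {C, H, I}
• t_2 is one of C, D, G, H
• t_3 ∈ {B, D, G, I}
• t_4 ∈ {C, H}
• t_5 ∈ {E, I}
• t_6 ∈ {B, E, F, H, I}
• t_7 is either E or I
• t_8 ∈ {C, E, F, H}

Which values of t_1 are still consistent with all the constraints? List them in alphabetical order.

C, H

t_5 and t_7 share exactly the 2 values {E, I}; by pigeonhole those values go to them, so strike E, I from t_1, t_3, t_6, t_8.
The 2 variables t_1 and t_4 are confined to {C, H}, which locks those values in; drop them from t_2, t_6, t_8.
That leaves t_8 = F. Strike F from t_6.
t_6's domain is down to {B}, so t_6 = B. Remove B from t_3.
No further eliminations apply; t_1 can still be any of C, H.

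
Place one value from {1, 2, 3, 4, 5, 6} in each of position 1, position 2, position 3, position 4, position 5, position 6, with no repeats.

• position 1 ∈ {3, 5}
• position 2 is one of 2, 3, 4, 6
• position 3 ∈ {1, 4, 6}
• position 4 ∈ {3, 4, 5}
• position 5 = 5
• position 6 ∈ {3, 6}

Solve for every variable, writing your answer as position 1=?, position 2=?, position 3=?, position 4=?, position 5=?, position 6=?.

position 5 must be 5 (only option left). Remove 5 from position 1, position 4.
position 1's domain is down to {3}, so position 1 = 3. Strike 3 from position 2, position 4, position 6.
position 4 must be 4 (only option left). Remove 4 from position 2, position 3.
position 6 must be 6 (only option left). So position 2, position 3 can't be 6.
That leaves position 2 = 2.
That leaves position 3 = 1.

position 1=3, position 2=2, position 3=1, position 4=4, position 5=5, position 6=6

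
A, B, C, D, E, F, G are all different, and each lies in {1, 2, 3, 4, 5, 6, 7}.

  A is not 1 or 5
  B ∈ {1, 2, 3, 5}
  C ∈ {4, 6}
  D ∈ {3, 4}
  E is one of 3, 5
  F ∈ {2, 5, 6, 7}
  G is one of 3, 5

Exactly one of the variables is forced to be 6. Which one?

C

Among the 7 variables, 1 fits only B (and all 7 values in {1, 2, 3, 4, 5, 6, 7} must be used), so B = 1.
E and G share exactly the 2 values {3, 5}; by pigeonhole those values go to them, so strike 3, 5 from A, D, F.
D's domain is down to {4}, so D = 4. Strike 4 from A, C.
So 6 goes to C.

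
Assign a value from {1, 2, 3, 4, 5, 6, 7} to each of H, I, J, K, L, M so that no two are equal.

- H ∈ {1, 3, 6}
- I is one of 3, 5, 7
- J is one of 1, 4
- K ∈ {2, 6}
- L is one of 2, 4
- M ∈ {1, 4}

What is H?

J and M share exactly the 2 values {1, 4}; by pigeonhole those values go to them, so strike 1, 4 from H, L.
That leaves L = 2. So K can't be 2.
K has just one choice, so K = 6. So H can't be 6.
So H = 3.

3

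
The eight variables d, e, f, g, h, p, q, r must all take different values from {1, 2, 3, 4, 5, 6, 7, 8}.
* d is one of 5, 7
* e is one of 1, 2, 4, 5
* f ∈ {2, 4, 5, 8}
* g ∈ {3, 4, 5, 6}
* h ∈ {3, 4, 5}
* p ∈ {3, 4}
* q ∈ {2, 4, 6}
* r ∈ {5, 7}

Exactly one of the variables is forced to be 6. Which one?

g

The 8 variables together cover exactly {1, 2, 3, 4, 5, 6, 7, 8} — 8 values for 8 variables — and 1 appears only in e's list, so e = 1.
The 7 still-open variables draw from only 7 values {2, 3, 4, 5, 6, 7, 8}, so each is used; only f can be 8, hence f = 8.
The 6 still-open variables draw from only 6 values {2, 3, 4, 5, 6, 7}, so each is used; only q can be 2, hence q = 2.
The 5 still-open variables draw from only 5 values {3, 4, 5, 6, 7}, so each is used; only g can be 6, hence g = 6.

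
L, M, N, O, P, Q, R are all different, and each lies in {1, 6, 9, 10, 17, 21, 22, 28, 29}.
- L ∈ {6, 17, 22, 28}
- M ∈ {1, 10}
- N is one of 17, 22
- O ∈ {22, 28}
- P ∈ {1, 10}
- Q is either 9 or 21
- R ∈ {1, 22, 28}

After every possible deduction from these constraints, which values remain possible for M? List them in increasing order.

M and P between them cover only {1, 10} — a naked pair. Remove those values from R.
The 2 variables O and R are confined to {22, 28}, which locks those values in; drop them from L, N.
N must be 17 (only option left). Eliminate 17 elsewhere: L.
L has just one choice, so L = 6.
No further eliminations apply; M can still be any of 1, 10.

1, 10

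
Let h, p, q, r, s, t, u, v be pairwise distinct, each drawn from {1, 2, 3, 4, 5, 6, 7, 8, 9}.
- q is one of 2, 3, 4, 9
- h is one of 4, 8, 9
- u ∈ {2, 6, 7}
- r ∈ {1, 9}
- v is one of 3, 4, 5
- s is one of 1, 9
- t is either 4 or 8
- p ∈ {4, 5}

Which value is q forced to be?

2

r and s share exactly the 2 values {1, 9}; by pigeonhole those values go to them, so strike 1, 9 from h, q.
h and t share exactly the 2 values {4, 8}; by pigeonhole those values go to them, so strike 4, 8 from p, q, v.
p's domain is down to {5}, so p = 5. Strike 5 from v.
That leaves v = 3. Strike 3 from q.
So q = 2.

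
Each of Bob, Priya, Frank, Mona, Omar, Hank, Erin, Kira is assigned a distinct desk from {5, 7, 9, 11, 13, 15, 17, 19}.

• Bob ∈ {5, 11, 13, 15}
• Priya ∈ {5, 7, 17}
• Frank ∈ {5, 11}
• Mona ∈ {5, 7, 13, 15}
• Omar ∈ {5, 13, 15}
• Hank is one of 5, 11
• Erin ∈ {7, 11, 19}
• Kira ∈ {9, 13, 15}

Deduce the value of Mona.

7

The 8 variables draw from only 8 values {5, 7, 9, 11, 13, 15, 17, 19}, so each is used; only Kira can be 9, hence Kira = 9.
The 7 still-open variables together cover exactly {5, 7, 11, 13, 15, 17, 19} — 7 values for 7 variables — and 17 appears only in Priya's list, so Priya = 17.
The 6 still-open variables draw from only 6 values {5, 7, 11, 13, 15, 19}, so each is used; only Erin can be 19, hence Erin = 19.
The 5 still-open variables together cover exactly {5, 7, 11, 13, 15} — 5 values for 5 variables — and 7 appears only in Mona's list, so Mona = 7.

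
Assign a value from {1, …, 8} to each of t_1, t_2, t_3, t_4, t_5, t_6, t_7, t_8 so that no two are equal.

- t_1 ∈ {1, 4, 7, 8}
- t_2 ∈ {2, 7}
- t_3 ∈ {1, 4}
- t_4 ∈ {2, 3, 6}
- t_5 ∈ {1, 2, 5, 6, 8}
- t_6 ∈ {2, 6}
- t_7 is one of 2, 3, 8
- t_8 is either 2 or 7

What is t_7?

8

The 8 variables draw from only 8 values {1, 2, 3, 4, 5, 6, 7, 8}, so each is used; only t_5 can be 5, hence t_5 = 5.
t_2 and t_8 share exactly the 2 values {2, 7}; by pigeonhole those values go to them, so strike 2, 7 from t_1, t_4, t_6, t_7.
t_6 has just one choice, so t_6 = 6. Strike 6 from t_4.
t_4 must be 3 (only option left). Strike 3 from t_7.
So t_7 = 8.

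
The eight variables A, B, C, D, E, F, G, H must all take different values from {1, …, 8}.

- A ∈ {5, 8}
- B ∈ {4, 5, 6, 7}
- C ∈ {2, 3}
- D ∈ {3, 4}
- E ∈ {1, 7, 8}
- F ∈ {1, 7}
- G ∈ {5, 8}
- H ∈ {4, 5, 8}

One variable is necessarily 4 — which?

H

Among the 8 variables, 2 fits only C (and all 8 values in {1, 2, 3, 4, 5, 6, 7, 8} must be used), so C = 2.
The 7 still-open variables draw from only 7 values {1, 3, 4, 5, 6, 7, 8}, so each is used; only D can be 3, hence D = 3.
The 6 still-open variables together cover exactly {1, 4, 5, 6, 7, 8} — 6 values for 6 variables — and 6 appears only in B's list, so B = 6.
The 5 still-open variables draw from only 5 values {1, 4, 5, 7, 8}, so each is used; only H can be 4, hence H = 4.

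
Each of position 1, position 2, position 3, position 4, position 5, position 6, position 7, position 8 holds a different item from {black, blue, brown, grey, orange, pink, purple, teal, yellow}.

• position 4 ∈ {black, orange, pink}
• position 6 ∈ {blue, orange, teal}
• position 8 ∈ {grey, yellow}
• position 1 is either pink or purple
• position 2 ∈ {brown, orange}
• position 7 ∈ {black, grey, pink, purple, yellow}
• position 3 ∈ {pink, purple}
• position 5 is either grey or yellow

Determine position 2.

brown

position 1 and position 3 share exactly the 2 values {pink, purple}; by pigeonhole those values go to them, so strike pink, purple from position 4, position 7.
position 5 and position 8 share exactly the 2 values {grey, yellow}; by pigeonhole those values go to them, so strike grey, yellow from position 7.
position 7 must be black (only option left). So position 4 can't be black.
That leaves position 4 = orange. Remove orange from position 2, position 6.
So position 2 = brown.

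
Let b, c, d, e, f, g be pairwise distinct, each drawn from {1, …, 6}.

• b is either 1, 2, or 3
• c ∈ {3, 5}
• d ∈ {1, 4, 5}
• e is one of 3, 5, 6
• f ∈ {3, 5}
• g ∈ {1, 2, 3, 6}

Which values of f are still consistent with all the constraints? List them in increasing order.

3, 5

The 6 variables together cover exactly {1, 2, 3, 4, 5, 6} — 6 values for 6 variables — and 4 appears only in d's list, so d = 4.
c and f between them cover only {3, 5} — a naked pair. Remove those values from b, e, g.
That leaves e = 6. Remove 6 from g.
No further eliminations apply; f can still be any of 3, 5.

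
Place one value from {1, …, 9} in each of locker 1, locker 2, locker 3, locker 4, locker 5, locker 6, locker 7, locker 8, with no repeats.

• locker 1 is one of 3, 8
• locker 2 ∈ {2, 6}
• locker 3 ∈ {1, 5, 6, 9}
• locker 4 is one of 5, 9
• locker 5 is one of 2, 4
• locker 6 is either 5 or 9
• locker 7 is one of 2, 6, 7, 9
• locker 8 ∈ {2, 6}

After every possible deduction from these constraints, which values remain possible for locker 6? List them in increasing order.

5, 9

The 2 variables locker 2 and locker 8 are confined to {2, 6}, which locks those values in; drop them from locker 3, locker 5, locker 7.
locker 5 has just one choice, so locker 5 = 4.
locker 4 and locker 6 share exactly the 2 values {5, 9}; by pigeonhole those values go to them, so strike 5, 9 from locker 3, locker 7.
locker 3 must be 1 (only option left).
locker 7's domain is down to {7}, so locker 7 = 7.
No further eliminations apply; locker 6 can still be any of 5, 9.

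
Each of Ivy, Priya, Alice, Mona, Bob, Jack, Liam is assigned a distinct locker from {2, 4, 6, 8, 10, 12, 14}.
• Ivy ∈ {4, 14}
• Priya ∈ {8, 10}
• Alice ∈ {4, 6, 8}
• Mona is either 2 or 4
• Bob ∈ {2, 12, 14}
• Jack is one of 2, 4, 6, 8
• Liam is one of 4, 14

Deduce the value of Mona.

Among the 7 variables, 10 fits only Priya (and all 7 values in {2, 4, 6, 8, 10, 12, 14} must be used), so Priya = 10.
Among the 6 still-open variables, 12 fits only Bob (and all 6 values in {2, 4, 6, 8, 12, 14} must be used), so Bob = 12.
Ivy and Liam share exactly the 2 values {4, 14}; by pigeonhole those values go to them, so strike 4, 14 from Alice, Mona, Jack.
So Mona = 2.

2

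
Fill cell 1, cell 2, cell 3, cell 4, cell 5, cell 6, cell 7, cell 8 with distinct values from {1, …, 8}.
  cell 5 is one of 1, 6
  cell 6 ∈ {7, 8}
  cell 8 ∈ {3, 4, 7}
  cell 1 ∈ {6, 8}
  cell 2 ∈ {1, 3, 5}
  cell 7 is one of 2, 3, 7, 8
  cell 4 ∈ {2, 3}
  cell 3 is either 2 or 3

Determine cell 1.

The 8 variables draw from only 8 values {1, 2, 3, 4, 5, 6, 7, 8}, so each is used; only cell 8 can be 4, hence cell 8 = 4.
Among the 7 still-open variables, 5 fits only cell 2 (and all 7 values in {1, 2, 3, 5, 6, 7, 8} must be used), so cell 2 = 5.
Among the 6 still-open variables, 1 fits only cell 5 (and all 6 values in {1, 2, 3, 6, 7, 8} must be used), so cell 5 = 1.
The 5 still-open variables draw from only 5 values {2, 3, 6, 7, 8}, so each is used; only cell 1 can be 6, hence cell 1 = 6.

6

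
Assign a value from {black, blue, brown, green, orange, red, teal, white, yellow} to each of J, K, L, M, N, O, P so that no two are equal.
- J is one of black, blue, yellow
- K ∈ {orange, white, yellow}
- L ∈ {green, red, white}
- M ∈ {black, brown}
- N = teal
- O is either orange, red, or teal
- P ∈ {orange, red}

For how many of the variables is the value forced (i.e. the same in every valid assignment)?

N's domain is down to {teal}, so N = teal. Remove teal from O.
O and P between them cover only {orange, red} — a naked pair. Remove those values from K, L.
Determined: N=teal. The other variables each still have more than one consistent value. That makes 1.

1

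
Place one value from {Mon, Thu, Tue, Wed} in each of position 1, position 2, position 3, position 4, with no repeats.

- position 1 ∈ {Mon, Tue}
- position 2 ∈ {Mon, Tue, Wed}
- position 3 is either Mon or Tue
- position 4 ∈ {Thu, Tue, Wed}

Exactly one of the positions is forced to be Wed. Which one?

position 2

The 4 variables together cover exactly {Mon, Thu, Tue, Wed} — 4 values for 4 variables — and Thu appears only in position 4's list, so position 4 = Thu.
The 3 still-open variables together cover exactly {Mon, Tue, Wed} — 3 values for 3 variables — and Wed appears only in position 2's list, so position 2 = Wed.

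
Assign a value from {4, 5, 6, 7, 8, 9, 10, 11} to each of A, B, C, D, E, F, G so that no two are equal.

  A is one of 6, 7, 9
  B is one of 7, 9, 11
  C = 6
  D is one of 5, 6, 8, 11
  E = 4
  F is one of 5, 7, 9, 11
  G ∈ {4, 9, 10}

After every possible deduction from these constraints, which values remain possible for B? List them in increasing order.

7, 9, 11

C's domain is down to {6}, so C = 6. Remove 6 from A, D.
That leaves E = 4. Remove 4 from G.
No further eliminations apply; B can still be any of 7, 9, 11.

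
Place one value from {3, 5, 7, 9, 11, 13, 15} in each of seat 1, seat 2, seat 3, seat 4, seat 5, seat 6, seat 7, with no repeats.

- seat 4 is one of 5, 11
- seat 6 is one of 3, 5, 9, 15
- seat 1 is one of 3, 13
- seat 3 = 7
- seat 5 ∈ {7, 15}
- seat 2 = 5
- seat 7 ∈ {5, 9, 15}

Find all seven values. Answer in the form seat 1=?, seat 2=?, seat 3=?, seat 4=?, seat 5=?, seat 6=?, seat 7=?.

seat 1=13, seat 2=5, seat 3=7, seat 4=11, seat 5=15, seat 6=3, seat 7=9

seat 2's domain is down to {5}, so seat 2 = 5. Eliminate 5 elsewhere: seat 4, seat 6, seat 7.
seat 3 must be 7 (only option left). Eliminate 7 elsewhere: seat 5.
seat 4 has just one choice, so seat 4 = 11.
That leaves seat 5 = 15. Strike 15 from seat 6, seat 7.
seat 7 must be 9 (only option left). Remove 9 from seat 6.
seat 6's domain is down to {3}, so seat 6 = 3. Strike 3 from seat 1.
seat 1 must be 13 (only option left).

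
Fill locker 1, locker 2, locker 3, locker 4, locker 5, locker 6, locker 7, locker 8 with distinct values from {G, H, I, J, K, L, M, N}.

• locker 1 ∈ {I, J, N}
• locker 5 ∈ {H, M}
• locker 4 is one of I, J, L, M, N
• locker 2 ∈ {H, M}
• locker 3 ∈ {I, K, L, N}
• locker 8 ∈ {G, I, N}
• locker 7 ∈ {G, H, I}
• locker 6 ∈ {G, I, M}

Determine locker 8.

Among the 8 variables, K fits only locker 3 (and all 8 values in {G, H, I, J, K, L, M, N} must be used), so locker 3 = K.
The 7 still-open variables together cover exactly {G, H, I, J, L, M, N} — 7 values for 7 variables — and L appears only in locker 4's list, so locker 4 = L.
The 6 still-open variables draw from only 6 values {G, H, I, J, M, N}, so each is used; only locker 1 can be J, hence locker 1 = J.
The 5 still-open variables together cover exactly {G, H, I, M, N} — 5 values for 5 variables — and N appears only in locker 8's list, so locker 8 = N.

N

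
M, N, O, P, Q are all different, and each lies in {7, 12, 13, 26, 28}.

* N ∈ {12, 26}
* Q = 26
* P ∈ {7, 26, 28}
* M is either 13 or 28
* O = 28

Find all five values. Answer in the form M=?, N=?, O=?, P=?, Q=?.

M=13, N=12, O=28, P=7, Q=26

O must be 28 (only option left). Eliminate 28 elsewhere: M, P.
Q has just one choice, so Q = 26. Remove 26 from N, P.
M must be 13 (only option left).
N's domain is down to {12}, so N = 12.
That leaves P = 7.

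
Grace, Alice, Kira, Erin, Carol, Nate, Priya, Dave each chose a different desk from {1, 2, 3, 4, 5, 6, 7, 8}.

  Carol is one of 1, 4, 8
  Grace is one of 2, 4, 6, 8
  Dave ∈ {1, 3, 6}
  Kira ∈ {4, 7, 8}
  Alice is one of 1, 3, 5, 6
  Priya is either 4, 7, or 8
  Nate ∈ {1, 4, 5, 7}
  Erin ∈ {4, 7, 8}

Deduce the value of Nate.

5

Among the 8 variables, 2 fits only Grace (and all 8 values in {1, 2, 3, 4, 5, 6, 7, 8} must be used), so Grace = 2.
Kira, Erin, Priya share exactly the 3 values {4, 7, 8}; by pigeonhole those values go to them, so strike 4, 7, 8 from Carol, Nate.
Carol must be 1 (only option left). Strike 1 from Alice, Nate, Dave.
So Nate = 5.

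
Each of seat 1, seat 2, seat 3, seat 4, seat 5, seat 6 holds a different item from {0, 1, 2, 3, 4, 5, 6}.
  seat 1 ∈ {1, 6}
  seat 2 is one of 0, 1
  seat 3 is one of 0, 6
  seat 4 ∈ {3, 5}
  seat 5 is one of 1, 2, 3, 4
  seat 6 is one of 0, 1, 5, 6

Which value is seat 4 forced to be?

The 3 variables seat 1, seat 2, seat 3 are confined to {0, 1, 6}, which locks those values in; drop them from seat 5, seat 6.
seat 6 has just one choice, so seat 6 = 5. So seat 4 can't be 5.
So seat 4 = 3.

3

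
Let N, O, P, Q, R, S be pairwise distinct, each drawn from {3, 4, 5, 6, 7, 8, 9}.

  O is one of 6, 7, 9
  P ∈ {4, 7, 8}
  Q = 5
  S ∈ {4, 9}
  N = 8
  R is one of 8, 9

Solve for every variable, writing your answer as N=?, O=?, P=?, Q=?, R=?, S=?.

N has just one choice, so N = 8. So P, R can't be 8.
Q's domain is down to {5}, so Q = 5.
R must be 9 (only option left). Strike 9 from O, S.
S has just one choice, so S = 4. Remove 4 from P.
P must be 7 (only option left). Remove 7 from O.
O must be 6 (only option left).

N=8, O=6, P=7, Q=5, R=9, S=4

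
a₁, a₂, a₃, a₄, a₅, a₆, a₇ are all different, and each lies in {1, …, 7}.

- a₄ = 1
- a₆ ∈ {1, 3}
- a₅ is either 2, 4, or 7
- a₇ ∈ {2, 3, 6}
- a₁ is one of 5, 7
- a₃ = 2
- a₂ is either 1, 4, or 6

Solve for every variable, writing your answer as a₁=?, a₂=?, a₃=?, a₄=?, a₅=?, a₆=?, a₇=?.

a₁=5, a₂=4, a₃=2, a₄=1, a₅=7, a₆=3, a₇=6

a₃ must be 2 (only option left). Remove 2 from a₅, a₇.
a₄ has just one choice, so a₄ = 1. Strike 1 from a₂, a₆.
a₆ has just one choice, so a₆ = 3. Remove 3 from a₇.
a₇'s domain is down to {6}, so a₇ = 6. Strike 6 from a₂.
That leaves a₂ = 4. Eliminate 4 elsewhere: a₅.
That leaves a₅ = 7. Eliminate 7 elsewhere: a₁.
a₁'s domain is down to {5}, so a₁ = 5.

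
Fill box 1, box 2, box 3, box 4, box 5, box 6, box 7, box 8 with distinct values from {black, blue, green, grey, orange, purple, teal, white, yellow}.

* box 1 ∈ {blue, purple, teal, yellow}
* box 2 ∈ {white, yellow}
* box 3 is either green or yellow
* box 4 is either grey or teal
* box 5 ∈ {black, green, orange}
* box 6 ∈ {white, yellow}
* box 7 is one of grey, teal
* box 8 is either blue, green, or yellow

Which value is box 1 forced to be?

The 2 variables box 2 and box 6 are confined to {white, yellow}, which locks those values in; drop them from box 1, box 3, box 8.
box 3 has just one choice, so box 3 = green. Strike green from box 5, box 8.
box 8 has just one choice, so box 8 = blue. Strike blue from box 1.
box 4 and box 7 share exactly the 2 values {grey, teal}; by pigeonhole those values go to them, so strike grey, teal from box 1.
So box 1 = purple.

purple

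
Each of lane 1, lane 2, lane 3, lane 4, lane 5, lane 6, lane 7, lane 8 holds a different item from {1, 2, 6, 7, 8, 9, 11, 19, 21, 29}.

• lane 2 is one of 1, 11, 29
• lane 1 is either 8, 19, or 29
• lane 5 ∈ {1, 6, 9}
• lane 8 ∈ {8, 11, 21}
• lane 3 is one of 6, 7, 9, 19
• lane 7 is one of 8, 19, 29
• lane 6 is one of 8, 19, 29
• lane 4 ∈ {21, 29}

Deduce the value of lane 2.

1

lane 1, lane 6, lane 7 between them cover only {8, 19, 29} — a naked triple. Remove those values from lane 2, lane 3, lane 4, lane 8.
lane 4 must be 21 (only option left). Remove 21 from lane 8.
lane 8's domain is down to {11}, so lane 8 = 11. Remove 11 from lane 2.
So lane 2 = 1.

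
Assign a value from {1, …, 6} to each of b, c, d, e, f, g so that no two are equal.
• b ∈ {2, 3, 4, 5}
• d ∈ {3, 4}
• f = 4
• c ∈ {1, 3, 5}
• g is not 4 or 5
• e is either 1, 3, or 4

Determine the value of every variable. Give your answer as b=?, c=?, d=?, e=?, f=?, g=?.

f must be 4 (only option left). Remove 4 from b, d, e.
d has just one choice, so d = 3. Remove 3 from b, c, e, g.
That leaves e = 1. Strike 1 from c, g.
c's domain is down to {5}, so c = 5. Remove 5 from b.
b must be 2 (only option left). Strike 2 from g.
g must be 6 (only option left).

b=2, c=5, d=3, e=1, f=4, g=6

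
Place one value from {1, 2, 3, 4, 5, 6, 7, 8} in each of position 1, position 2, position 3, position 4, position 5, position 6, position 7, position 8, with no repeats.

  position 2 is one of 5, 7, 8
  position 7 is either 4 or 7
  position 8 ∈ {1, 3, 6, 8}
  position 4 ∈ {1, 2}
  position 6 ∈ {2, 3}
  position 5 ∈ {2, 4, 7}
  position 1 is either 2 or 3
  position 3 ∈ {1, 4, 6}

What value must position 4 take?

Among the 8 variables, 5 fits only position 2 (and all 8 values in {1, 2, 3, 4, 5, 6, 7, 8} must be used), so position 2 = 5.
The 7 still-open variables draw from only 7 values {1, 2, 3, 4, 6, 7, 8}, so each is used; only position 8 can be 8, hence position 8 = 8.
The 6 still-open variables draw from only 6 values {1, 2, 3, 4, 6, 7}, so each is used; only position 3 can be 6, hence position 3 = 6.
The 5 still-open variables draw from only 5 values {1, 2, 3, 4, 7}, so each is used; only position 4 can be 1, hence position 4 = 1.

1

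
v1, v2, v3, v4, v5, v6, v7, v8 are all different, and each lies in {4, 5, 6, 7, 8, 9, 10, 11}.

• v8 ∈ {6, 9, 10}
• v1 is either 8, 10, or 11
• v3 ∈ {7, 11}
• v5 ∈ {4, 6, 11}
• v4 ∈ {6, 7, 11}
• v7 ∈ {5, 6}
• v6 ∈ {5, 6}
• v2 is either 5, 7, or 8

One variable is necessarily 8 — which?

v2

The 8 variables draw from only 8 values {4, 5, 6, 7, 8, 9, 10, 11}, so each is used; only v5 can be 4, hence v5 = 4.
Among the 7 still-open variables, 9 fits only v8 (and all 7 values in {5, 6, 7, 8, 9, 10, 11} must be used), so v8 = 9.
Among the 6 still-open variables, 10 fits only v1 (and all 6 values in {5, 6, 7, 8, 10, 11} must be used), so v1 = 10.
Among the 5 still-open variables, 8 fits only v2 (and all 5 values in {5, 6, 7, 8, 11} must be used), so v2 = 8.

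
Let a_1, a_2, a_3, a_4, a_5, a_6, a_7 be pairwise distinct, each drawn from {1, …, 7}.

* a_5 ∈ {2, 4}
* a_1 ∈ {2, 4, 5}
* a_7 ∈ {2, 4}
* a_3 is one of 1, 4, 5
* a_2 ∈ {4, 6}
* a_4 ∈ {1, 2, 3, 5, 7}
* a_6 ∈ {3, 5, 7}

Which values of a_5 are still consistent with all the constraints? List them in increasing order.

The 7 variables draw from only 7 values {1, 2, 3, 4, 5, 6, 7}, so each is used; only a_2 can be 6, hence a_2 = 6.
The 2 variables a_5 and a_7 are confined to {2, 4}, which locks those values in; drop them from a_1, a_3, a_4.
a_1 has just one choice, so a_1 = 5. Strike 5 from a_3, a_4, a_6.
a_3 must be 1 (only option left). Eliminate 1 elsewhere: a_4.
No further eliminations apply; a_5 can still be any of 2, 4.

2, 4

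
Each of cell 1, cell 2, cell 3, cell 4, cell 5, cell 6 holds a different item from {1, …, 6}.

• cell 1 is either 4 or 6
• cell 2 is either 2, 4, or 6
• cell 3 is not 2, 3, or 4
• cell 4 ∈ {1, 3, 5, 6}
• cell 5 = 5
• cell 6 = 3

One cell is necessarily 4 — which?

cell 5 must be 5 (only option left). Remove 5 from cell 3, cell 4.
cell 6's domain is down to {3}, so cell 6 = 3. Strike 3 from cell 4.
Among the 4 still-open variables, 2 fits only cell 2 (and all 4 values in {1, 2, 4, 6} must be used), so cell 2 = 2.
The 3 still-open variables together cover exactly {1, 4, 6} — 3 values for 3 variables — and 4 appears only in cell 1's list, so cell 1 = 4.

cell 1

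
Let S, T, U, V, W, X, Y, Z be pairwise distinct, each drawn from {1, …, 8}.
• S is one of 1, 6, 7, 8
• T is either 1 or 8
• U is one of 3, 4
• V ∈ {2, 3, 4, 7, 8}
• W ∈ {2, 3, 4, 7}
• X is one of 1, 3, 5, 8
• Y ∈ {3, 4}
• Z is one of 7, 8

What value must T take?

1

The 8 variables together cover exactly {1, 2, 3, 4, 5, 6, 7, 8} — 8 values for 8 variables — and 5 appears only in X's list, so X = 5.
The 7 still-open variables together cover exactly {1, 2, 3, 4, 6, 7, 8} — 7 values for 7 variables — and 6 appears only in S's list, so S = 6.
Among the 6 still-open variables, 1 fits only T (and all 6 values in {1, 2, 3, 4, 7, 8} must be used), so T = 1.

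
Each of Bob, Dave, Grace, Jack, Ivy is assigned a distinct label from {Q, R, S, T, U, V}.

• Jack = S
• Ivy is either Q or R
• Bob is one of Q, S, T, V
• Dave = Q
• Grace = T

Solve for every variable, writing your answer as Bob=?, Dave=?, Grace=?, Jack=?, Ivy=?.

Bob=V, Dave=Q, Grace=T, Jack=S, Ivy=R

Dave has just one choice, so Dave = Q. Remove Q from Bob, Ivy.
Grace's domain is down to {T}, so Grace = T. Remove T from Bob.
Jack has just one choice, so Jack = S. So Bob can't be S.
Ivy must be R (only option left).
Bob has just one choice, so Bob = V.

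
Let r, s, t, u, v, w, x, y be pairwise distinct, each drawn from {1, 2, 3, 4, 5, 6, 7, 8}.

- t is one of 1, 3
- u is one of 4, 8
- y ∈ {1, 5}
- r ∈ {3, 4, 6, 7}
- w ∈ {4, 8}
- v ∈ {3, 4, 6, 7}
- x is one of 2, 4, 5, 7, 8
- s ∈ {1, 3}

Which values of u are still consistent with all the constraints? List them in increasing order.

4, 8

Among the 8 variables, 2 fits only x (and all 8 values in {1, 2, 3, 4, 5, 6, 7, 8} must be used), so x = 2.
Among the 7 still-open variables, 5 fits only y (and all 7 values in {1, 3, 4, 5, 6, 7, 8} must be used), so y = 5.
s and t between them cover only {1, 3} — a naked pair. Remove those values from r, v.
u and w share exactly the 2 values {4, 8}; by pigeonhole those values go to them, so strike 4, 8 from r, v.
No further eliminations apply; u can still be any of 4, 8.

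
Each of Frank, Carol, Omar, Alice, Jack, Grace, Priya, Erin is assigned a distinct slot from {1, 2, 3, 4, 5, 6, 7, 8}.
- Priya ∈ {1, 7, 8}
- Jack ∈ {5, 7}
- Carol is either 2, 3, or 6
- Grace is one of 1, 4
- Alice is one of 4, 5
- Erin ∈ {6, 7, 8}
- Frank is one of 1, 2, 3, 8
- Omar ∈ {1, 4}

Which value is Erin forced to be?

Omar and Grace share exactly the 2 values {1, 4}; by pigeonhole those values go to them, so strike 1, 4 from Frank, Alice, Priya.
Alice has just one choice, so Alice = 5. Strike 5 from Jack.
Jack has just one choice, so Jack = 7. Remove 7 from Priya, Erin.
Priya has just one choice, so Priya = 8. Eliminate 8 elsewhere: Frank, Erin.
So Erin = 6.

6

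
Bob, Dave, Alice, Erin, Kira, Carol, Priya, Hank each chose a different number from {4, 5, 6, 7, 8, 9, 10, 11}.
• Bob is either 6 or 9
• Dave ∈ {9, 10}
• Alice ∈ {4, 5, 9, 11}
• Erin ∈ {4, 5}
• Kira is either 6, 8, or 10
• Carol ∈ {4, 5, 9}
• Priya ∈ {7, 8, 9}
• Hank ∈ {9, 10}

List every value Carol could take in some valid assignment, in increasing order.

Among the 8 variables, 7 fits only Priya (and all 8 values in {4, 5, 6, 7, 8, 9, 10, 11} must be used), so Priya = 7.
Among the 7 still-open variables, 8 fits only Kira (and all 7 values in {4, 5, 6, 8, 9, 10, 11} must be used), so Kira = 8.
The 6 still-open variables draw from only 6 values {4, 5, 6, 9, 10, 11}, so each is used; only Bob can be 6, hence Bob = 6.
The 5 still-open variables together cover exactly {4, 5, 9, 10, 11} — 5 values for 5 variables — and 11 appears only in Alice's list, so Alice = 11.
The 2 variables Dave and Hank are confined to {9, 10}, which locks those values in; drop them from Carol.
No further eliminations apply; Carol can still be any of 4, 5.

4, 5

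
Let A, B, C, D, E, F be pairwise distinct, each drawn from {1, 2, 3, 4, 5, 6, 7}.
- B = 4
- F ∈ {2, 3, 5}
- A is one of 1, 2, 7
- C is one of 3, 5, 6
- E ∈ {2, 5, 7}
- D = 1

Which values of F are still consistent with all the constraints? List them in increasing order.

B's domain is down to {4}, so B = 4.
D has just one choice, so D = 1. Remove 1 from A.
No further eliminations apply; F can still be any of 2, 3, 5.

2, 3, 5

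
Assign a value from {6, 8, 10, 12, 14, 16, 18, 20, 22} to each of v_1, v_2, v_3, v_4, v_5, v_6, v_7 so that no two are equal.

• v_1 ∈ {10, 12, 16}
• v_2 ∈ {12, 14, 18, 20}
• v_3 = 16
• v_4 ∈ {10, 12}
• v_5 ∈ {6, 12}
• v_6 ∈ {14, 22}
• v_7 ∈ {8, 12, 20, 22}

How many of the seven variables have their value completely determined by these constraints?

2

v_3 must be 16 (only option left). Remove 16 from v_1.
v_1 and v_4 share exactly the 2 values {10, 12}; by pigeonhole those values go to them, so strike 10, 12 from v_2, v_5, v_7.
v_5's domain is down to {6}, so v_5 = 6.
Determined: v_3=16, v_5=6. The other variables each still have more than one consistent value. That makes 2.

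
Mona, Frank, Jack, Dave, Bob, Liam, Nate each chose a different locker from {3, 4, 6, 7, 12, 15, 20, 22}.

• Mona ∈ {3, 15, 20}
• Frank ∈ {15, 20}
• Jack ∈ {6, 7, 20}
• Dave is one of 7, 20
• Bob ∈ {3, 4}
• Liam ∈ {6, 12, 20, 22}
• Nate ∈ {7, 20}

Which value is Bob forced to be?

4

Dave and Nate share exactly the 2 values {7, 20}; by pigeonhole those values go to them, so strike 7, 20 from Mona, Frank, Jack, Liam.
Frank has just one choice, so Frank = 15. Strike 15 from Mona.
That leaves Jack = 6. Eliminate 6 elsewhere: Liam.
Mona's domain is down to {3}, so Mona = 3. So Bob can't be 3.
So Bob = 4.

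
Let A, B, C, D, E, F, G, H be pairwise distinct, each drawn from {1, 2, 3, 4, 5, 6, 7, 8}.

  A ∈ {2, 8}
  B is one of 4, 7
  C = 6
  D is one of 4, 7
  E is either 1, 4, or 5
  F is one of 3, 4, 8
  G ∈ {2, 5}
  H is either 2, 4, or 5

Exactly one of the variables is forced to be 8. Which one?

C's domain is down to {6}, so C = 6.
The 7 still-open variables draw from only 7 values {1, 2, 3, 4, 5, 7, 8}, so each is used; only E can be 1, hence E = 1.
Among the 6 still-open variables, 3 fits only F (and all 6 values in {2, 3, 4, 5, 7, 8} must be used), so F = 3.
The 5 still-open variables together cover exactly {2, 4, 5, 7, 8} — 5 values for 5 variables — and 8 appears only in A's list, so A = 8.

A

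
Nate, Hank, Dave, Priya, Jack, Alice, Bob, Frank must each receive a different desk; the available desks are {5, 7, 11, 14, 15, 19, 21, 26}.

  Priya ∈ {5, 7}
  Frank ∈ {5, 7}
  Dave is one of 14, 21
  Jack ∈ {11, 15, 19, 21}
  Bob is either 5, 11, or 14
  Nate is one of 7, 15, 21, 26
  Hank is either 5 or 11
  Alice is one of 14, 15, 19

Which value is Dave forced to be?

21

The 8 variables draw from only 8 values {5, 7, 11, 14, 15, 19, 21, 26}, so each is used; only Nate can be 26, hence Nate = 26.
The 2 variables Priya and Frank are confined to {5, 7}, which locks those values in; drop them from Hank, Bob.
That leaves Hank = 11. Eliminate 11 elsewhere: Jack, Bob.
Bob must be 14 (only option left). Eliminate 14 elsewhere: Dave, Alice.
So Dave = 21.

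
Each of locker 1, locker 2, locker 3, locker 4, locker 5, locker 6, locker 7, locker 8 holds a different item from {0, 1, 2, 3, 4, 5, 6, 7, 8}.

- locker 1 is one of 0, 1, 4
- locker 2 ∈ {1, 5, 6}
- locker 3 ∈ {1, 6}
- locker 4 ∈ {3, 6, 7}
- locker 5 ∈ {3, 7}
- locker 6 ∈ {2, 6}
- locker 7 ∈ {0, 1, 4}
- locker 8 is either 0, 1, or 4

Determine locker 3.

6

The 8 variables draw from only 8 values {0, 1, 2, 3, 4, 5, 6, 7}, so each is used; only locker 6 can be 2, hence locker 6 = 2.
The 7 still-open variables draw from only 7 values {0, 1, 3, 4, 5, 6, 7}, so each is used; only locker 2 can be 5, hence locker 2 = 5.
locker 1, locker 7, locker 8 share exactly the 3 values {0, 1, 4}; by pigeonhole those values go to them, so strike 0, 1, 4 from locker 3.
So locker 3 = 6.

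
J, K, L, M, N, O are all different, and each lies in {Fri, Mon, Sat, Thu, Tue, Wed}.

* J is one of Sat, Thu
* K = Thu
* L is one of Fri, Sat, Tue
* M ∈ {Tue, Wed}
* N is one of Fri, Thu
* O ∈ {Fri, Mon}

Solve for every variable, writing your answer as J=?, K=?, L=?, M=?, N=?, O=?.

K's domain is down to {Thu}, so K = Thu. Remove Thu from J, N.
N must be Fri (only option left). So L, O can't be Fri.
O must be Mon (only option left).
J's domain is down to {Sat}, so J = Sat. So L can't be Sat.
That leaves L = Tue. Eliminate Tue elsewhere: M.
M's domain is down to {Wed}, so M = Wed.

J=Sat, K=Thu, L=Tue, M=Wed, N=Fri, O=Mon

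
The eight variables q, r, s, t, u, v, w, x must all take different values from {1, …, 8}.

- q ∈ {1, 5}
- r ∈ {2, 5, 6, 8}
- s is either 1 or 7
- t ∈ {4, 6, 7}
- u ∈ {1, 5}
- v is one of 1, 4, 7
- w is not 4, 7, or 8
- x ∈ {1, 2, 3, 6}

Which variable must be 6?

t

The 8 variables together cover exactly {1, 2, 3, 4, 5, 6, 7, 8} — 8 values for 8 variables — and 8 appears only in r's list, so r = 8.
q and u between them cover only {1, 5} — a naked pair. Remove those values from s, v, w, x.
s has just one choice, so s = 7. Eliminate 7 elsewhere: t, v.
v must be 4 (only option left). Remove 4 from t.
So 6 goes to t.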